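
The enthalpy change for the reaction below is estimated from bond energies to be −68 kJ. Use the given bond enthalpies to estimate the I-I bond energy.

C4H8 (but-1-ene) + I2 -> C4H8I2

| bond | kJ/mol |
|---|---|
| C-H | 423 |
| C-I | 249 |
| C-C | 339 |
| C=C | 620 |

D(I-I) ≈ 149 kJ/mol

Let D be the I-I bond energy.
Σ(broken) = 2×339 + 8×423 + 1×620 + 1×D = 4682 + D
Σ(formed) = 3×339 + 8×423 + 2×249 = 4899
ΔH = Σ(broken) − Σ(formed) = (4682 + D) − (4899) = −217 + D
Setting this equal to −68 kJ gives D = 149 kJ/mol.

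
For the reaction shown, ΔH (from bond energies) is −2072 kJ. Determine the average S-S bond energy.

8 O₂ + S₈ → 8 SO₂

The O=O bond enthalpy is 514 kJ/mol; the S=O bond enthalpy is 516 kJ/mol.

D(S-S) ≈ 259 kJ/mol

Let D be the S-S bond energy.
Σ(broken) = 8×514 + 8×D = 4112 + 8D
Σ(formed) = 16×516 = 8256
ΔH = Σ(broken) − Σ(formed) = (4112 + 8D) − (8256) = −4144 + 8D
Setting this equal to −2072 kJ gives 8D = 2072, so D = 259 kJ/mol.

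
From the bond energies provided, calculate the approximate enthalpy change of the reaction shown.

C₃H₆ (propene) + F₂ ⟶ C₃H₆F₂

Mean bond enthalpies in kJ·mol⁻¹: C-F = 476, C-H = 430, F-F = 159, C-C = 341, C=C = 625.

Bonds broken (reactants):
  C-C: 1 × 341 = 341
  C-H: 6 × 430 = 2580
  C=C: 1 × 625 = 625
  F-F: 1 × 159 = 159
  Σ(broken) = 3705 kJ
Bonds formed (products):
  C-C: 2 × 341 = 682
  C-F: 2 × 476 = 952
  C-H: 6 × 430 = 2580
  Σ(formed) = 4214 kJ
ΔH = Σ(broken) − Σ(formed) = 3705 − 4214 = −509 kJ

ΔH ≈ −509 kJ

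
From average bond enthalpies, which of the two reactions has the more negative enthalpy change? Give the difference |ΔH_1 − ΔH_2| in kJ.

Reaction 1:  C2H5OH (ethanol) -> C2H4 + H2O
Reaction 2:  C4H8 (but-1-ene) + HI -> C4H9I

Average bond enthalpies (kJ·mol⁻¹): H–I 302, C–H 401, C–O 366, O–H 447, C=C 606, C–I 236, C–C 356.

Reaction 2, by 155 kJ

Reaction 1:
  Bonds broken (reactants):
    C–C: 1 × 356 = 356
    C–H: 5 × 401 = 2005
    C–O: 1 × 366 = 366
    O–H: 1 × 447 = 447
    Σ(broken) = 3174 kJ
  Bonds formed (products):
    C–H: 4 × 401 = 1604
    C=C: 1 × 606 = 606
    O–H: 2 × 447 = 894
    Σ(formed) = 3104 kJ
  ΔH_1 = 3174 − 3104 = +70 kJ
Reaction 2:
  Bonds broken (reactants):
    C–C: 2 × 356 = 712
    C–H: 8 × 401 = 3208
    C=C: 1 × 606 = 606
    H–I: 1 × 302 = 302
    Σ(broken) = 4828 kJ
  Bonds formed (products):
    C–C: 3 × 356 = 1068
    C–H: 9 × 401 = 3609
    C–I: 1 × 236 = 236
    Σ(formed) = 4913 kJ
  ΔH_2 = 4828 − 4913 = −85 kJ
ΔH_1 − ΔH_2 = +155 kJ, so reaction 2 has the more negative ΔH; |ΔH_1 − ΔH_2| = 155 kJ.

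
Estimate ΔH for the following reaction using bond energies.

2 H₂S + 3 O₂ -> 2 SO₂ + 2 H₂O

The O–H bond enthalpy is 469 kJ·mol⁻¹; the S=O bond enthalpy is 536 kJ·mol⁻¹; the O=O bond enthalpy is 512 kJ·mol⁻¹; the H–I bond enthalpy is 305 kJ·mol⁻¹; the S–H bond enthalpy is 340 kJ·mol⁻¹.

Bonds broken (reactants):
  O=O: 3 × 512 = 1536
  S–H: 4 × 340 = 1360
  Σ(broken) = 2896 kJ
Bonds formed (products):
  O–H: 4 × 469 = 1876
  S=O: 4 × 536 = 2144
  Σ(formed) = 4020 kJ
ΔH = Σ(broken) − Σ(formed) = 2896 − 4020 = −1124 kJ

ΔH ≈ −1124 kJ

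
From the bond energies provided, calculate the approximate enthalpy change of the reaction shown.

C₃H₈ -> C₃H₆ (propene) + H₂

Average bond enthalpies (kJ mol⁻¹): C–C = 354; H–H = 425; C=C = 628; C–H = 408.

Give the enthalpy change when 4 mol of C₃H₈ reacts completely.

Bonds broken (reactants):
  C–C: 2 × 354 = 708
  C–H: 8 × 408 = 3264
  Σ(broken) = 3972 kJ
Bonds formed (products):
  C–C: 1 × 354 = 354
  C–H: 6 × 408 = 2448
  C=C: 1 × 628 = 628
  H–H: 1 × 425 = 425
  Σ(formed) = 3855 kJ
ΔH = Σ(broken) − Σ(formed) = 3972 − 3855 = +117 kJ
For 4× the reaction as written: 4 × (+117) = +468 kJ

ΔH = +468 kJ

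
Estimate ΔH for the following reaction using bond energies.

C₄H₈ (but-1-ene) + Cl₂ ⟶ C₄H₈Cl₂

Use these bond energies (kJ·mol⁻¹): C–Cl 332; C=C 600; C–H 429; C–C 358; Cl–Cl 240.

ΔH ≈ −182 kJ

Bonds broken (reactants):
  C–C: 2 × 358 = 716
  C–H: 8 × 429 = 3432
  C=C: 1 × 600 = 600
  Cl–Cl: 1 × 240 = 240
  Σ(broken) = 4988 kJ
Bonds formed (products):
  C–C: 3 × 358 = 1074
  C–Cl: 2 × 332 = 664
  C–H: 8 × 429 = 3432
  Σ(formed) = 5170 kJ
ΔH = Σ(broken) − Σ(formed) = 4988 − 5170 = −182 kJ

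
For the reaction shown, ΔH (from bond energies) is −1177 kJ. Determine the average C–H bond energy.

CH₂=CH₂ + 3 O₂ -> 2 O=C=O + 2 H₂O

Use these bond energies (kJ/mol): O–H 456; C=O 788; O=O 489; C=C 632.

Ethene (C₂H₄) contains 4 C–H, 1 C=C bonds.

D(C–H) ≈ 425 kJ/mol

Let D be the C–H bond energy.
Σ(broken) = 4×D + 1×632 + 3×489 = 2099 + 4D
Σ(formed) = 4×788 + 4×456 = 4976
ΔH = Σ(broken) − Σ(formed) = (2099 + 4D) − (4976) = −2877 + 4D
Setting this equal to −1177 kJ gives 4D = 1700, so D = 425 kJ/mol.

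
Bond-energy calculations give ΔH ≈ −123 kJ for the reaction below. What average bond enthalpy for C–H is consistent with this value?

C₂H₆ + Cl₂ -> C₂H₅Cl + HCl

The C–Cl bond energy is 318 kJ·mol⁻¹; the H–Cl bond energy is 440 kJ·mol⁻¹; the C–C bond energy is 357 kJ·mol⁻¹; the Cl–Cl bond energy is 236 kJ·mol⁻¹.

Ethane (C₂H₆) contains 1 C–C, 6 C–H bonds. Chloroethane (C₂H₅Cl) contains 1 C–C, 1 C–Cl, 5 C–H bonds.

Let D be the C–H bond energy.
Σ(broken) = 1×357 + 6×D + 1×236 = 593 + 6D
Σ(formed) = 1×357 + 1×318 + 5×D + 1×440 = 1115 + 5D
ΔH = Σ(broken) − Σ(formed) = (593 + 6D) − (1115 + 5D) = −522 + D
Setting this equal to −123 kJ gives D = 399 kJ/mol.

D(C–H) ≈ 399 kJ/mol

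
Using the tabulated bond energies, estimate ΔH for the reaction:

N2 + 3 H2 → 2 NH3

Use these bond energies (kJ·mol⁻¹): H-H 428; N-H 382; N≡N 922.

Bonds broken (reactants):
  H-H: 3 × 428 = 1284
  N≡N: 1 × 922 = 922
  Σ(broken) = 2206 kJ
Bonds formed (products):
  N-H: 6 × 382 = 2292
  Σ(formed) = 2292 kJ
ΔH = Σ(broken) − Σ(formed) = 2206 − 2292 = −86 kJ

ΔH ≈ −86 kJ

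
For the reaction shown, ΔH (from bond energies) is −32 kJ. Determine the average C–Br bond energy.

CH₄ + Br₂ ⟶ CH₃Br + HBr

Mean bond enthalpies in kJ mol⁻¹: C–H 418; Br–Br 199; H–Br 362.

Let D be the C–Br bond energy.
Σ(broken) = 1×199 + 4×418 = 1871
Σ(formed) = 1×D + 3×418 + 1×362 = 1616 + D
ΔH = Σ(broken) − Σ(formed) = (1871) − (1616 + D) = +255 − D
Setting this equal to −32 kJ gives D = 287 kJ/mol.

D(C–Br) ≈ 287 kJ/mol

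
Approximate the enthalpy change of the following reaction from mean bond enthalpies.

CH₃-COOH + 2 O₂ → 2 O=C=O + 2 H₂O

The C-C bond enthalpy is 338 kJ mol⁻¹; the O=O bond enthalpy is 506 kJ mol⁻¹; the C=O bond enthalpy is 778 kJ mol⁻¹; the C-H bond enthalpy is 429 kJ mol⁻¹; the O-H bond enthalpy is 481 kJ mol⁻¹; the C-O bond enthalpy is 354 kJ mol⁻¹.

Bonds broken (reactants):
  C-C: 1 × 338 = 338
  C-H: 3 × 429 = 1287
  C-O: 1 × 354 = 354
  C=O: 1 × 778 = 778
  O-H: 1 × 481 = 481
  O=O: 2 × 506 = 1012
  Σ(broken) = 4250 kJ
Bonds formed (products):
  C=O: 4 × 778 = 3112
  O-H: 4 × 481 = 1924
  Σ(formed) = 5036 kJ
ΔH = Σ(broken) − Σ(formed) = 4250 − 5036 = −786 kJ

ΔH ≈ −786 kJ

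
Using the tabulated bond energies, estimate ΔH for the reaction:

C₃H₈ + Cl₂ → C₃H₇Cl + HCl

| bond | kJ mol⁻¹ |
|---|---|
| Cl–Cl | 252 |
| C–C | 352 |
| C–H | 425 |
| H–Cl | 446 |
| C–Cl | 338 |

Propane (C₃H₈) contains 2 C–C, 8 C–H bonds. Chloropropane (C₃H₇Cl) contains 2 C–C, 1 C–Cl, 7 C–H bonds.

ΔH ≈ −107 kJ

Bonds broken (reactants):
  C–C: 2 × 352 = 704
  C–H: 8 × 425 = 3400
  Cl–Cl: 1 × 252 = 252
  Σ(broken) = 4356 kJ
Bonds formed (products):
  C–C: 2 × 352 = 704
  C–Cl: 1 × 338 = 338
  C–H: 7 × 425 = 2975
  H–Cl: 1 × 446 = 446
  Σ(formed) = 4463 kJ
ΔH = Σ(broken) − Σ(formed) = 4356 − 4463 = −107 kJ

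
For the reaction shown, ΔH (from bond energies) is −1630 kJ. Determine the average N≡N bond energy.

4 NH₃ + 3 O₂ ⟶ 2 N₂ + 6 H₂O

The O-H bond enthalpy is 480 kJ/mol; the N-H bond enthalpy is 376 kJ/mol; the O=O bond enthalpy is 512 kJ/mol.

Let D be the N≡N bond energy.
Σ(broken) = 12×376 + 3×512 = 6048
Σ(formed) = 2×D + 12×480 = 5760 + 2D
ΔH = Σ(broken) − Σ(formed) = (6048) − (5760 + 2D) = +288 − 2D
Setting this equal to −1630 kJ gives 2D = 1918, so D = 959 kJ/mol.

D(N≡N) ≈ 959 kJ/mol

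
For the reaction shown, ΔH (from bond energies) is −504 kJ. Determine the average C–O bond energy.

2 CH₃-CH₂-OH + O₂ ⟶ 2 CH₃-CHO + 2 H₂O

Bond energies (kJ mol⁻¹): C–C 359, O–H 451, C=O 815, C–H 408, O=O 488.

D(C–O) ≈ 362 kJ/mol

Let D be the C–O bond energy.
Σ(broken) = 2×359 + 10×408 + 2×D + 2×451 + 1×488 = 6188 + 2D
Σ(formed) = 2×359 + 8×408 + 2×815 + 4×451 = 7416
ΔH = Σ(broken) − Σ(formed) = (6188 + 2D) − (7416) = −1228 + 2D
Setting this equal to −504 kJ gives 2D = 724, so D = 362 kJ/mol.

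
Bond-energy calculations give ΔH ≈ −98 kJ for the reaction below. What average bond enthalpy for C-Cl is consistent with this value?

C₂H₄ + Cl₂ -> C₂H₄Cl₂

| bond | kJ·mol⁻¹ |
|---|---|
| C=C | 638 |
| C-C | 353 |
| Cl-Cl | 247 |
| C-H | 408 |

D(C-Cl) ≈ 315 kJ/mol

Let D be the C-Cl bond energy.
Σ(broken) = 4×408 + 1×638 + 1×247 = 2517
Σ(formed) = 1×353 + 2×D + 4×408 = 1985 + 2D
ΔH = Σ(broken) − Σ(formed) = (2517) − (1985 + 2D) = +532 − 2D
Setting this equal to −98 kJ gives 2D = 630, so D = 315 kJ/mol.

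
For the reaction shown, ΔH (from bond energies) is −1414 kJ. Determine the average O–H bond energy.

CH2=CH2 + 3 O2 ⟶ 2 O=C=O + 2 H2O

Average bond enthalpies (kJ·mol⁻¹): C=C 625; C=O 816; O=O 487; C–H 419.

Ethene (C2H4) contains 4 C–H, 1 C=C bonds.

D(O–H) ≈ 478 kJ/mol

Let D be the O–H bond energy.
Σ(broken) = 4×419 + 1×625 + 3×487 = 3762
Σ(formed) = 4×816 + 4×D = 3264 + 4D
ΔH = Σ(broken) − Σ(formed) = (3762) − (3264 + 4D) = +498 − 4D
Setting this equal to −1414 kJ gives 4D = 1912, so D = 478 kJ/mol.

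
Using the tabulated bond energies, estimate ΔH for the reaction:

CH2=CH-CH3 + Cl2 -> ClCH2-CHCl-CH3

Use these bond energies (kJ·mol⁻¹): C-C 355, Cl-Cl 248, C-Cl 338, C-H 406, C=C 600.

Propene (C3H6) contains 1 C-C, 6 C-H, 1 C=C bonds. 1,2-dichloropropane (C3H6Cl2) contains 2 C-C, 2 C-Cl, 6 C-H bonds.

Bonds broken (reactants):
  C-C: 1 × 355 = 355
  C-H: 6 × 406 = 2436
  C=C: 1 × 600 = 600
  Cl-Cl: 1 × 248 = 248
  Σ(broken) = 3639 kJ
Bonds formed (products):
  C-C: 2 × 355 = 710
  C-Cl: 2 × 338 = 676
  C-H: 6 × 406 = 2436
  Σ(formed) = 3822 kJ
ΔH = Σ(broken) − Σ(formed) = 3639 − 3822 = −183 kJ

ΔH ≈ −183 kJ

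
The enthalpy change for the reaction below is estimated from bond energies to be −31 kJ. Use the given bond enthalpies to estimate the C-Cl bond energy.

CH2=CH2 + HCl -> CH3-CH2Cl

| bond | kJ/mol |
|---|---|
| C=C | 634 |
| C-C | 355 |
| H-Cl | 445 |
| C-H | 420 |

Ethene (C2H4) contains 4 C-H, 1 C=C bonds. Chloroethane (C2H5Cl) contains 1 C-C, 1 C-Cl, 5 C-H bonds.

D(C-Cl) ≈ 335 kJ/mol

Let D be the C-Cl bond energy.
Σ(broken) = 4×420 + 1×634 + 1×445 = 2759
Σ(formed) = 1×355 + 1×D + 5×420 = 2455 + D
ΔH = Σ(broken) − Σ(formed) = (2759) − (2455 + D) = +304 − D
Setting this equal to −31 kJ gives D = 335 kJ/mol.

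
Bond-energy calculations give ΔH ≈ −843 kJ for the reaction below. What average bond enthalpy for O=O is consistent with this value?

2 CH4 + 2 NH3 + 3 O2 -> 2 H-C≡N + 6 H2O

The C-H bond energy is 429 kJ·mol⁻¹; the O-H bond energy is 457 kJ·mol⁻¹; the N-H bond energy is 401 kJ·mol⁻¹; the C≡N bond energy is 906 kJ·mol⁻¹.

D(O=O) ≈ 491 kJ/mol

Let D be the O=O bond energy.
Σ(broken) = 8×429 + 6×401 + 3×D = 5838 + 3D
Σ(formed) = 2×906 + 2×429 + 12×457 = 8154
ΔH = Σ(broken) − Σ(formed) = (5838 + 3D) − (8154) = −2316 + 3D
Setting this equal to −843 kJ gives 3D = 1473, so D = 491 kJ/mol.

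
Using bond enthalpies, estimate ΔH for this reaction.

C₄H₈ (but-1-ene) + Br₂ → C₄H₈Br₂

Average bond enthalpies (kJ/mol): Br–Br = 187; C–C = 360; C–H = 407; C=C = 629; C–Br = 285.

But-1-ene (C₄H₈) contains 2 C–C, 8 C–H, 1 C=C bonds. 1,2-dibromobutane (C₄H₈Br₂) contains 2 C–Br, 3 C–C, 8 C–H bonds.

Bonds broken (reactants):
  Br–Br: 1 × 187 = 187
  C–C: 2 × 360 = 720
  C–H: 8 × 407 = 3256
  C=C: 1 × 629 = 629
  Σ(broken) = 4792 kJ
Bonds formed (products):
  C–Br: 2 × 285 = 570
  C–C: 3 × 360 = 1080
  C–H: 8 × 407 = 3256
  Σ(formed) = 4906 kJ
ΔH = Σ(broken) − Σ(formed) = 4792 − 4906 = −114 kJ

ΔH ≈ −114 kJ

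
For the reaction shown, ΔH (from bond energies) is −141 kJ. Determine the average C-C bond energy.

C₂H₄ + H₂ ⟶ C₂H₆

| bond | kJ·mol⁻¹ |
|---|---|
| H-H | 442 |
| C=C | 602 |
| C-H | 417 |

Let D be the C-C bond energy.
Σ(broken) = 4×417 + 1×602 + 1×442 = 2712
Σ(formed) = 1×D + 6×417 = 2502 + D
ΔH = Σ(broken) − Σ(formed) = (2712) − (2502 + D) = +210 − D
Setting this equal to −141 kJ gives D = 351 kJ/mol.

D(C-C) ≈ 351 kJ/mol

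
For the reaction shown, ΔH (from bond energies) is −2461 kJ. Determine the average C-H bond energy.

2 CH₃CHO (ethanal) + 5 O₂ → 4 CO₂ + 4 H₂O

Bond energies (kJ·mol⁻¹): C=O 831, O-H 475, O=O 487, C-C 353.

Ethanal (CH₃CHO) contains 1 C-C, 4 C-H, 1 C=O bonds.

Let D be the C-H bond energy.
Σ(broken) = 2×353 + 8×D + 2×831 + 5×487 = 4803 + 8D
Σ(formed) = 8×831 + 8×475 = 10448
ΔH = Σ(broken) − Σ(formed) = (4803 + 8D) − (10448) = −5645 + 8D
Setting this equal to −2461 kJ gives 8D = 3184, so D = 398 kJ/mol.

D(C-H) ≈ 398 kJ/mol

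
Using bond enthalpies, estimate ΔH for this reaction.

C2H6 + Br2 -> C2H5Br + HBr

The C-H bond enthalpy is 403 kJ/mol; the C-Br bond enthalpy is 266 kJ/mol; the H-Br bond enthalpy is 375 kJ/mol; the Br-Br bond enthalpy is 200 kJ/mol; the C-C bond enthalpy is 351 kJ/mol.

Bonds broken (reactants):
  Br-Br: 1 × 200 = 200
  C-C: 1 × 351 = 351
  C-H: 6 × 403 = 2418
  Σ(broken) = 2969 kJ
Bonds formed (products):
  C-Br: 1 × 266 = 266
  C-C: 1 × 351 = 351
  C-H: 5 × 403 = 2015
  H-Br: 1 × 375 = 375
  Σ(formed) = 3007 kJ
ΔH = Σ(broken) − Σ(formed) = 2969 − 3007 = −38 kJ

ΔH ≈ −38 kJ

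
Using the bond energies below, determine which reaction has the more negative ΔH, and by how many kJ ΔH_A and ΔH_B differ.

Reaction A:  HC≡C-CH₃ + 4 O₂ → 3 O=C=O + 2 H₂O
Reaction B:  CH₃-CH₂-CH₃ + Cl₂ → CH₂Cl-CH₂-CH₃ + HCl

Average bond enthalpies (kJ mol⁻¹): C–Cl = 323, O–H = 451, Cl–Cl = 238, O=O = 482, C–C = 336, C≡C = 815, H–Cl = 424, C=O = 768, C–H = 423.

Reaction A, by 1555 kJ

Reaction A:
  Bonds broken (reactants):
    C≡C: 1 × 815 = 815
    C–C: 1 × 336 = 336
    C–H: 4 × 423 = 1692
    O=O: 4 × 482 = 1928
    Σ(broken) = 4771 kJ
  Bonds formed (products):
    C=O: 6 × 768 = 4608
    O–H: 4 × 451 = 1804
    Σ(formed) = 6412 kJ
  ΔH_A = 4771 − 6412 = −1641 kJ
Reaction B:
  Bonds broken (reactants):
    C–C: 2 × 336 = 672
    C–H: 8 × 423 = 3384
    Cl–Cl: 1 × 238 = 238
    Σ(broken) = 4294 kJ
  Bonds formed (products):
    C–C: 2 × 336 = 672
    C–Cl: 1 × 323 = 323
    C–H: 7 × 423 = 2961
    H–Cl: 1 × 424 = 424
    Σ(formed) = 4380 kJ
  ΔH_B = 4294 − 4380 = −86 kJ
ΔH_A − ΔH_B = −1555 kJ, so reaction A has the more negative ΔH; |ΔH_A − ΔH_B| = 1555 kJ.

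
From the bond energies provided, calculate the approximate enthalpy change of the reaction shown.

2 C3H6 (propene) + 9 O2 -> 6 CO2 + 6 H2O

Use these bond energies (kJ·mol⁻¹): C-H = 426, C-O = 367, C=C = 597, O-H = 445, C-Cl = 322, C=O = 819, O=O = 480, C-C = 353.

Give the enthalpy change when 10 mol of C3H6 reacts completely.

Bonds broken (reactants):
  C-C: 2 × 353 = 706
  C-H: 12 × 426 = 5112
  C=C: 2 × 597 = 1194
  O=O: 9 × 480 = 4320
  Σ(broken) = 11332 kJ
Bonds formed (products):
  C=O: 12 × 819 = 9828
  O-H: 12 × 445 = 5340
  Σ(formed) = 15168 kJ
ΔH = Σ(broken) − Σ(formed) = 11332 − 15168 = −3836 kJ
For 5× the reaction as written: 5 × (−3836) = −19180 kJ

ΔH = −19180 kJ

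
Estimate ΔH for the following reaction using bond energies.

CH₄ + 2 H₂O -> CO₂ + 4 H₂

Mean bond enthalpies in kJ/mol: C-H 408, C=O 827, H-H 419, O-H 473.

Bonds broken (reactants):
  C-H: 4 × 408 = 1632
  O-H: 4 × 473 = 1892
  Σ(broken) = 3524 kJ
Bonds formed (products):
  C=O: 2 × 827 = 1654
  H-H: 4 × 419 = 1676
  Σ(formed) = 3330 kJ
ΔH = Σ(broken) − Σ(formed) = 3524 − 3330 = +194 kJ

ΔH ≈ +194 kJ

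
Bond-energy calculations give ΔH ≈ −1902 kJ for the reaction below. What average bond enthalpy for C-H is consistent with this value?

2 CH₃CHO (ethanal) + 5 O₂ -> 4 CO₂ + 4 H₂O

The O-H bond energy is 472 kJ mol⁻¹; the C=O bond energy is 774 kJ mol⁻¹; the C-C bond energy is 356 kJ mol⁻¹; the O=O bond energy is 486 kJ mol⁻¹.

D(C-H) ≈ 422 kJ/mol

Let D be the C-H bond energy.
Σ(broken) = 2×356 + 8×D + 2×774 + 5×486 = 4690 + 8D
Σ(formed) = 8×774 + 8×472 = 9968
ΔH = Σ(broken) − Σ(formed) = (4690 + 8D) − (9968) = −5278 + 8D
Setting this equal to −1902 kJ gives 8D = 3376, so D = 422 kJ/mol.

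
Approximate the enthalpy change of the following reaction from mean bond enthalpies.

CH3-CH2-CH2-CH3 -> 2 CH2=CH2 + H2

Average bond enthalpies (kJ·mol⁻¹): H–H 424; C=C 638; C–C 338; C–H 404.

Bonds broken (reactants):
  C–C: 3 × 338 = 1014
  C–H: 10 × 404 = 4040
  Σ(broken) = 5054 kJ
Bonds formed (products):
  C–H: 8 × 404 = 3232
  C=C: 2 × 638 = 1276
  H–H: 1 × 424 = 424
  Σ(formed) = 4932 kJ
ΔH = Σ(broken) − Σ(formed) = 5054 − 4932 = +122 kJ

ΔH ≈ +122 kJ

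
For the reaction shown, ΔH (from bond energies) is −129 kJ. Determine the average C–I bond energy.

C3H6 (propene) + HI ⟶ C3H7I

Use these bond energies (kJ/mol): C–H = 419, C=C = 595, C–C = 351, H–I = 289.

D(C–I) ≈ 243 kJ/mol

Let D be the C–I bond energy.
Σ(broken) = 1×351 + 6×419 + 1×595 + 1×289 = 3749
Σ(formed) = 2×351 + 7×419 + 1×D = 3635 + D
ΔH = Σ(broken) − Σ(formed) = (3749) − (3635 + D) = +114 − D
Setting this equal to −129 kJ gives D = 243 kJ/mol.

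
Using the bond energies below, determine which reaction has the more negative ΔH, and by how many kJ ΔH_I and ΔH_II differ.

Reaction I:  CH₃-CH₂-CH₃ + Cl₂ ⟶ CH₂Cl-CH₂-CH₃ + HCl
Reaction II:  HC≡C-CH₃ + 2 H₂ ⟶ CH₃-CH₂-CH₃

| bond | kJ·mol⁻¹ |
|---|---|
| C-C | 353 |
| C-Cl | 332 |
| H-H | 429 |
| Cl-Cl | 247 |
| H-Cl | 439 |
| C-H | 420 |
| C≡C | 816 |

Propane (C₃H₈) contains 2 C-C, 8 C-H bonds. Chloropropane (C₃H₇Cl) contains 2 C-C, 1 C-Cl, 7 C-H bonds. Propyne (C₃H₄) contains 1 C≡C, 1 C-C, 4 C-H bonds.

Reaction I:
  Bonds broken (reactants):
    C-C: 2 × 353 = 706
    C-H: 8 × 420 = 3360
    Cl-Cl: 1 × 247 = 247
    Σ(broken) = 4313 kJ
  Bonds formed (products):
    C-C: 2 × 353 = 706
    C-Cl: 1 × 332 = 332
    C-H: 7 × 420 = 2940
    H-Cl: 1 × 439 = 439
    Σ(formed) = 4417 kJ
  ΔH_I = 4313 − 4417 = −104 kJ
Reaction II:
  Bonds broken (reactants):
    C≡C: 1 × 816 = 816
    C-C: 1 × 353 = 353
    C-H: 4 × 420 = 1680
    H-H: 2 × 429 = 858
    Σ(broken) = 3707 kJ
  Bonds formed (products):
    C-C: 2 × 353 = 706
    C-H: 8 × 420 = 3360
    Σ(formed) = 4066 kJ
  ΔH_II = 3707 − 4066 = −359 kJ
ΔH_I − ΔH_II = +255 kJ, so reaction II has the more negative ΔH; |ΔH_I − ΔH_II| = 255 kJ.

Reaction II, by 255 kJ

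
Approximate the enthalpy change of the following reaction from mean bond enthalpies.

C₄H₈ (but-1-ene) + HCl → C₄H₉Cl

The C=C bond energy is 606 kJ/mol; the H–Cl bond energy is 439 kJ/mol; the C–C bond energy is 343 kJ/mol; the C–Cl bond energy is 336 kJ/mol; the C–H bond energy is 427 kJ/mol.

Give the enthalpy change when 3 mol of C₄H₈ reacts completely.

Bonds broken (reactants):
  C–C: 2 × 343 = 686
  C–H: 8 × 427 = 3416
  C=C: 1 × 606 = 606
  H–Cl: 1 × 439 = 439
  Σ(broken) = 5147 kJ
Bonds formed (products):
  C–C: 3 × 343 = 1029
  C–Cl: 1 × 336 = 336
  C–H: 9 × 427 = 3843
  Σ(formed) = 5208 kJ
ΔH = Σ(broken) − Σ(formed) = 5147 − 5208 = −61 kJ
For 3× the reaction as written: 3 × (−61) = −183 kJ

ΔH = −183 kJ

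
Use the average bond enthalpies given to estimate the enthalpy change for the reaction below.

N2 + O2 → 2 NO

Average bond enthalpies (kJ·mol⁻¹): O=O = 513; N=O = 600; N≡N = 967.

ΔH ≈ +280 kJ

Bonds broken (reactants):
  N≡N: 1 × 967 = 967
  O=O: 1 × 513 = 513
  Σ(broken) = 1480 kJ
Bonds formed (products):
  N=O: 2 × 600 = 1200
  Σ(formed) = 1200 kJ
ΔH = Σ(broken) − Σ(formed) = 1480 − 1200 = +280 kJ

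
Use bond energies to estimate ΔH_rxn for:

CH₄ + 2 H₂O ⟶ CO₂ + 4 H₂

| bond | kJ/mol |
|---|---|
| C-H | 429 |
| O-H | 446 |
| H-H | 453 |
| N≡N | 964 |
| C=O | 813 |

Bonds broken (reactants):
  C-H: 4 × 429 = 1716
  O-H: 4 × 446 = 1784
  Σ(broken) = 3500 kJ
Bonds formed (products):
  C=O: 2 × 813 = 1626
  H-H: 4 × 453 = 1812
  Σ(formed) = 3438 kJ
ΔH = Σ(broken) − Σ(formed) = 3500 − 3438 = +62 kJ

ΔH ≈ +62 kJ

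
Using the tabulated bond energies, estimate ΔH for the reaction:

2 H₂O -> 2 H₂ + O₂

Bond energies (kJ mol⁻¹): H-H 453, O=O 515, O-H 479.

ΔH ≈ +495 kJ

Bonds broken (reactants):
  O-H: 4 × 479 = 1916
  Σ(broken) = 1916 kJ
Bonds formed (products):
  H-H: 2 × 453 = 906
  O=O: 1 × 515 = 515
  Σ(formed) = 1421 kJ
ΔH = Σ(broken) − Σ(formed) = 1916 − 1421 = +495 kJ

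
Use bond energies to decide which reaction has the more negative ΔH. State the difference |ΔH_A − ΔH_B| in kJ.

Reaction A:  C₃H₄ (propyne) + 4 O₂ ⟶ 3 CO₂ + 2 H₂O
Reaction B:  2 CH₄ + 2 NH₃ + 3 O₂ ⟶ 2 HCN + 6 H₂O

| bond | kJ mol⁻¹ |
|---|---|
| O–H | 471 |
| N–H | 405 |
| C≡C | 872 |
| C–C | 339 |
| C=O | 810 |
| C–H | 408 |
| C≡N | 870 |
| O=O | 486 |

Reaction A, by 901 kJ

Reaction A:
  Bonds broken (reactants):
    C≡C: 1 × 872 = 872
    C–C: 1 × 339 = 339
    C–H: 4 × 408 = 1632
    O=O: 4 × 486 = 1944
    Σ(broken) = 4787 kJ
  Bonds formed (products):
    C=O: 6 × 810 = 4860
    O–H: 4 × 471 = 1884
    Σ(formed) = 6744 kJ
  ΔH_A = 4787 − 6744 = −1957 kJ
Reaction B:
  Bonds broken (reactants):
    C–H: 8 × 408 = 3264
    N–H: 6 × 405 = 2430
    O=O: 3 × 486 = 1458
    Σ(broken) = 7152 kJ
  Bonds formed (products):
    C≡N: 2 × 870 = 1740
    C–H: 2 × 408 = 816
    O–H: 12 × 471 = 5652
    Σ(formed) = 8208 kJ
  ΔH_B = 7152 − 8208 = −1056 kJ
ΔH_A − ΔH_B = −901 kJ, so reaction A has the more negative ΔH; |ΔH_A − ΔH_B| = 901 kJ.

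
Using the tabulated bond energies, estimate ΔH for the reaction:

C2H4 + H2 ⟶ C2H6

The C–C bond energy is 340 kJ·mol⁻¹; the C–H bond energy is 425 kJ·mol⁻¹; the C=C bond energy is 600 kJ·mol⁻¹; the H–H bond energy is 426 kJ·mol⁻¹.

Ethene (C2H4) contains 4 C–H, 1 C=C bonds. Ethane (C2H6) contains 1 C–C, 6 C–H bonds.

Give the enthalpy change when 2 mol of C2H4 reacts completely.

Bonds broken (reactants):
  C–H: 4 × 425 = 1700
  C=C: 1 × 600 = 600
  H–H: 1 × 426 = 426
  Σ(broken) = 2726 kJ
Bonds formed (products):
  C–C: 1 × 340 = 340
  C–H: 6 × 425 = 2550
  Σ(formed) = 2890 kJ
ΔH = Σ(broken) − Σ(formed) = 2726 − 2890 = −164 kJ
For 2× the reaction as written: 2 × (−164) = −328 kJ

ΔH = −328 kJ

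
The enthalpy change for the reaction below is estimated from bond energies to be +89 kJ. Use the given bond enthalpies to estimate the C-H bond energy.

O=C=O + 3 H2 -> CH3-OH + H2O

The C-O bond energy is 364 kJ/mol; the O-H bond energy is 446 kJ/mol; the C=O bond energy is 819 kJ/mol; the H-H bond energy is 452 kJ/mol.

Let D be the C-H bond energy.
Σ(broken) = 2×819 + 3×452 = 2994
Σ(formed) = 3×D + 1×364 + 3×446 = 1702 + 3D
ΔH = Σ(broken) − Σ(formed) = (2994) − (1702 + 3D) = +1292 − 3D
Setting this equal to +89 kJ gives 3D = 1203, so D = 401 kJ/mol.

D(C-H) ≈ 401 kJ/mol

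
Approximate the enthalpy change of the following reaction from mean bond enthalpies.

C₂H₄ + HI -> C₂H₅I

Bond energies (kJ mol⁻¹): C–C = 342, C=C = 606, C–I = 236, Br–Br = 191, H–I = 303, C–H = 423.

Bonds broken (reactants):
  C–H: 4 × 423 = 1692
  C=C: 1 × 606 = 606
  H–I: 1 × 303 = 303
  Σ(broken) = 2601 kJ
Bonds formed (products):
  C–C: 1 × 342 = 342
  C–H: 5 × 423 = 2115
  C–I: 1 × 236 = 236
  Σ(formed) = 2693 kJ
ΔH = Σ(broken) − Σ(formed) = 2601 − 2693 = −92 kJ

ΔH ≈ −92 kJ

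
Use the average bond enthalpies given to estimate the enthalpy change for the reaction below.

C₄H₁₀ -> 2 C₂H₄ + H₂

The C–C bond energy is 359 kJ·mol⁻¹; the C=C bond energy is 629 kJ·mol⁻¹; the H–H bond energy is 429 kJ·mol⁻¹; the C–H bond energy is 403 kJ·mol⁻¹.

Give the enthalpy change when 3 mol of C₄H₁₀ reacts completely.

ΔH = +588 kJ

Bonds broken (reactants):
  C–C: 3 × 359 = 1077
  C–H: 10 × 403 = 4030
  Σ(broken) = 5107 kJ
Bonds formed (products):
  C–H: 8 × 403 = 3224
  C=C: 2 × 629 = 1258
  H–H: 1 × 429 = 429
  Σ(formed) = 4911 kJ
ΔH = Σ(broken) − Σ(formed) = 5107 − 4911 = +196 kJ
For 3× the reaction as written: 3 × (+196) = +588 kJ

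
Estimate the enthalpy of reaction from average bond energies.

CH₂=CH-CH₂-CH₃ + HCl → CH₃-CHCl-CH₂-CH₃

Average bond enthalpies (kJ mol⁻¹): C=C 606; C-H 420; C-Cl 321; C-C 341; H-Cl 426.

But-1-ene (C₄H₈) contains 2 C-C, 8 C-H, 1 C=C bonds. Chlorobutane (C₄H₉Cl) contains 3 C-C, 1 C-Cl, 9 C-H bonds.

Bonds broken (reactants):
  C-C: 2 × 341 = 682
  C-H: 8 × 420 = 3360
  C=C: 1 × 606 = 606
  H-Cl: 1 × 426 = 426
  Σ(broken) = 5074 kJ
Bonds formed (products):
  C-C: 3 × 341 = 1023
  C-Cl: 1 × 321 = 321
  C-H: 9 × 420 = 3780
  Σ(formed) = 5124 kJ
ΔH = Σ(broken) − Σ(formed) = 5074 − 5124 = −50 kJ

ΔH ≈ −50 kJ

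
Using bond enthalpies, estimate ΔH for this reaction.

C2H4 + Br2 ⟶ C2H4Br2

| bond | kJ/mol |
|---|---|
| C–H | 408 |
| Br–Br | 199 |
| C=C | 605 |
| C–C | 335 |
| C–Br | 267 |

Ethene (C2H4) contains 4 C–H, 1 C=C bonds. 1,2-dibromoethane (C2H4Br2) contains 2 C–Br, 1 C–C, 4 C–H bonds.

ΔH ≈ −65 kJ

Bonds broken (reactants):
  Br–Br: 1 × 199 = 199
  C–H: 4 × 408 = 1632
  C=C: 1 × 605 = 605
  Σ(broken) = 2436 kJ
Bonds formed (products):
  C–Br: 2 × 267 = 534
  C–C: 1 × 335 = 335
  C–H: 4 × 408 = 1632
  Σ(formed) = 2501 kJ
ΔH = Σ(broken) − Σ(formed) = 2436 − 2501 = −65 kJ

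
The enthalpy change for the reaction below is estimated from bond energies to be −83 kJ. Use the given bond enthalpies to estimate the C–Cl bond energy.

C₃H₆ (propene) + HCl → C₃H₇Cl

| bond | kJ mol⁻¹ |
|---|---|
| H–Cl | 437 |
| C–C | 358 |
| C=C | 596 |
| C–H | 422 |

Let D be the C–Cl bond energy.
Σ(broken) = 1×358 + 6×422 + 1×596 + 1×437 = 3923
Σ(formed) = 2×358 + 1×D + 7×422 = 3670 + D
ΔH = Σ(broken) − Σ(formed) = (3923) − (3670 + D) = +253 − D
Setting this equal to −83 kJ gives D = 336 kJ/mol.

D(C–Cl) ≈ 336 kJ/mol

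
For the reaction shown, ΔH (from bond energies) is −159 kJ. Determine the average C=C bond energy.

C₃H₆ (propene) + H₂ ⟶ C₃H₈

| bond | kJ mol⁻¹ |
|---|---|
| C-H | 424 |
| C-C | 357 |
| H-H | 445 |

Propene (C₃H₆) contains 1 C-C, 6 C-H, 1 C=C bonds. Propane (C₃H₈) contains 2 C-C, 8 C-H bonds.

Let D be the C=C bond energy.
Σ(broken) = 1×357 + 6×424 + 1×D + 1×445 = 3346 + D
Σ(formed) = 2×357 + 8×424 = 4106
ΔH = Σ(broken) − Σ(formed) = (3346 + D) − (4106) = −760 + D
Setting this equal to −159 kJ gives D = 601 kJ/mol.

D(C=C) ≈ 601 kJ/mol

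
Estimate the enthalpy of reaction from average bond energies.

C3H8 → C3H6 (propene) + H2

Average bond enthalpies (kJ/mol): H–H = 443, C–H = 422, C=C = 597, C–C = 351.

Bonds broken (reactants):
  C–C: 2 × 351 = 702
  C–H: 8 × 422 = 3376
  Σ(broken) = 4078 kJ
Bonds formed (products):
  C–C: 1 × 351 = 351
  C–H: 6 × 422 = 2532
  C=C: 1 × 597 = 597
  H–H: 1 × 443 = 443
  Σ(formed) = 3923 kJ
ΔH = Σ(broken) − Σ(formed) = 4078 − 3923 = +155 kJ

ΔH ≈ +155 kJ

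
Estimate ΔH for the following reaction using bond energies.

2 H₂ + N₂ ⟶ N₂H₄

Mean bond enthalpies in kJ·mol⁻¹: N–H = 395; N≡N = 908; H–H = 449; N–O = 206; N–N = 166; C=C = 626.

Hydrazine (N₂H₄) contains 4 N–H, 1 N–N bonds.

Bonds broken (reactants):
  H–H: 2 × 449 = 898
  N≡N: 1 × 908 = 908
  Σ(broken) = 1806 kJ
Bonds formed (products):
  N–H: 4 × 395 = 1580
  N–N: 1 × 166 = 166
  Σ(formed) = 1746 kJ
ΔH = Σ(broken) − Σ(formed) = 1806 − 1746 = +60 kJ

ΔH ≈ +60 kJ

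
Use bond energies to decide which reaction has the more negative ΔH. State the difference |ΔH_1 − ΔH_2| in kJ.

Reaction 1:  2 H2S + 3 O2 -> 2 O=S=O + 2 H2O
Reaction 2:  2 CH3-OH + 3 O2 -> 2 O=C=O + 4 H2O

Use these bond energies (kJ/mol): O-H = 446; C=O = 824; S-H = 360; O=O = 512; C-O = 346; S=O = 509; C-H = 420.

Reaction 2, by 380 kJ

Reaction 1:
  Bonds broken (reactants):
    O=O: 3 × 512 = 1536
    S-H: 4 × 360 = 1440
    Σ(broken) = 2976 kJ
  Bonds formed (products):
    O-H: 4 × 446 = 1784
    S=O: 4 × 509 = 2036
    Σ(formed) = 3820 kJ
  ΔH_1 = 2976 − 3820 = −844 kJ
Reaction 2:
  Bonds broken (reactants):
    C-H: 6 × 420 = 2520
    C-O: 2 × 346 = 692
    O-H: 2 × 446 = 892
    O=O: 3 × 512 = 1536
    Σ(broken) = 5640 kJ
  Bonds formed (products):
    C=O: 4 × 824 = 3296
    O-H: 8 × 446 = 3568
    Σ(formed) = 6864 kJ
  ΔH_2 = 5640 − 6864 = −1224 kJ
ΔH_1 − ΔH_2 = +380 kJ, so reaction 2 has the more negative ΔH; |ΔH_1 − ΔH_2| = 380 kJ.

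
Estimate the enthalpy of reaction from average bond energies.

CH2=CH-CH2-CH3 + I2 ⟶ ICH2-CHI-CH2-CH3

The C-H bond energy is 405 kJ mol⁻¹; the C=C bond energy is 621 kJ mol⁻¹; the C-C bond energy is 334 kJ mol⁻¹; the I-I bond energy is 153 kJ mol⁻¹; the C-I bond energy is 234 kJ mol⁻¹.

ΔH ≈ −28 kJ

Bonds broken (reactants):
  C-C: 2 × 334 = 668
  C-H: 8 × 405 = 3240
  C=C: 1 × 621 = 621
  I-I: 1 × 153 = 153
  Σ(broken) = 4682 kJ
Bonds formed (products):
  C-C: 3 × 334 = 1002
  C-H: 8 × 405 = 3240
  C-I: 2 × 234 = 468
  Σ(formed) = 4710 kJ
ΔH = Σ(broken) − Σ(formed) = 4682 − 4710 = −28 kJ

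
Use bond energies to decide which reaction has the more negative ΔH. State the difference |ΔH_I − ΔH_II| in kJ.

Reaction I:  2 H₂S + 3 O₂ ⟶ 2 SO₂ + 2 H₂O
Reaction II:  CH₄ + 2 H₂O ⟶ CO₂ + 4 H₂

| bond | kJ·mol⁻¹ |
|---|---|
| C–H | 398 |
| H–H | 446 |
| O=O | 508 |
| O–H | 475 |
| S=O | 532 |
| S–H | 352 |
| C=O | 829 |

Reaction I:
  Bonds broken (reactants):
    O=O: 3 × 508 = 1524
    S–H: 4 × 352 = 1408
    Σ(broken) = 2932 kJ
  Bonds formed (products):
    O–H: 4 × 475 = 1900
    S=O: 4 × 532 = 2128
    Σ(formed) = 4028 kJ
  ΔH_I = 2932 − 4028 = −1096 kJ
Reaction II:
  Bonds broken (reactants):
    C–H: 4 × 398 = 1592
    O–H: 4 × 475 = 1900
    Σ(broken) = 3492 kJ
  Bonds formed (products):
    C=O: 2 × 829 = 1658
    H–H: 4 × 446 = 1784
    Σ(formed) = 3442 kJ
  ΔH_II = 3492 − 3442 = +50 kJ
ΔH_I − ΔH_II = −1146 kJ, so reaction I has the more negative ΔH; |ΔH_I − ΔH_II| = 1146 kJ.

Reaction I, by 1146 kJ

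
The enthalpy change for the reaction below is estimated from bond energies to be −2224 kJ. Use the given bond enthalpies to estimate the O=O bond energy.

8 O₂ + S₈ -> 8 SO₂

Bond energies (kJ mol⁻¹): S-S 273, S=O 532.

Let D be the O=O bond energy.
Σ(broken) = 8×D + 8×273 = 2184 + 8D
Σ(formed) = 16×532 = 8512
ΔH = Σ(broken) − Σ(formed) = (2184 + 8D) − (8512) = −6328 + 8D
Setting this equal to −2224 kJ gives 8D = 4104, so D = 513 kJ/mol.

D(O=O) ≈ 513 kJ/mol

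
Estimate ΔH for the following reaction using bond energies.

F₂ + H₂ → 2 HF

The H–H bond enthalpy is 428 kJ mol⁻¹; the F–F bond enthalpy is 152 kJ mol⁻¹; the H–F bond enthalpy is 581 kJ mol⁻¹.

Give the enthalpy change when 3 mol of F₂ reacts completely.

ΔH = −1746 kJ

Bonds broken (reactants):
  F–F: 1 × 152 = 152
  H–H: 1 × 428 = 428
  Σ(broken) = 580 kJ
Bonds formed (products):
  H–F: 2 × 581 = 1162
  Σ(formed) = 1162 kJ
ΔH = Σ(broken) − Σ(formed) = 580 − 1162 = −582 kJ
For 3× the reaction as written: 3 × (−582) = −1746 kJ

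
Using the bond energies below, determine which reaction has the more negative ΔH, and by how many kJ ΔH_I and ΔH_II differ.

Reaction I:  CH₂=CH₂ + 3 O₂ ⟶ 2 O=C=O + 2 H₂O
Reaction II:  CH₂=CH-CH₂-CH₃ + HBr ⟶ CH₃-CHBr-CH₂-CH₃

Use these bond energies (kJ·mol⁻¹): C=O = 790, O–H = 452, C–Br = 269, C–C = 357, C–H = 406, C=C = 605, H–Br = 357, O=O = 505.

Reaction I, by 1154 kJ

Reaction I:
  Bonds broken (reactants):
    C–H: 4 × 406 = 1624
    C=C: 1 × 605 = 605
    O=O: 3 × 505 = 1515
    Σ(broken) = 3744 kJ
  Bonds formed (products):
    C=O: 4 × 790 = 3160
    O–H: 4 × 452 = 1808
    Σ(formed) = 4968 kJ
  ΔH_I = 3744 − 4968 = −1224 kJ
Reaction II:
  Bonds broken (reactants):
    C–C: 2 × 357 = 714
    C–H: 8 × 406 = 3248
    C=C: 1 × 605 = 605
    H–Br: 1 × 357 = 357
    Σ(broken) = 4924 kJ
  Bonds formed (products):
    C–Br: 1 × 269 = 269
    C–C: 3 × 357 = 1071
    C–H: 9 × 406 = 3654
    Σ(formed) = 4994 kJ
  ΔH_II = 4924 − 4994 = −70 kJ
ΔH_I − ΔH_II = −1154 kJ, so reaction I has the more negative ΔH; |ΔH_I − ΔH_II| = 1154 kJ.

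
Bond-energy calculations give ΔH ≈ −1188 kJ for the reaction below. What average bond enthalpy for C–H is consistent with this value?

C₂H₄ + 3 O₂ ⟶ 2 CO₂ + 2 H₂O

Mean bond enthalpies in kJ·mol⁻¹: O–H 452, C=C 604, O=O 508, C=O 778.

D(C–H) ≈ 401 kJ/mol

Let D be the C–H bond energy.
Σ(broken) = 4×D + 1×604 + 3×508 = 2128 + 4D
Σ(formed) = 4×778 + 4×452 = 4920
ΔH = Σ(broken) − Σ(formed) = (2128 + 4D) − (4920) = −2792 + 4D
Setting this equal to −1188 kJ gives 4D = 1604, so D = 401 kJ/mol.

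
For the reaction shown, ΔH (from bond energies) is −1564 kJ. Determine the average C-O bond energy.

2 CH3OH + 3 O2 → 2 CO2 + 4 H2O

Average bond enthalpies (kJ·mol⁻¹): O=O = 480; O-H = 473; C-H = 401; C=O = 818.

D(C-O) ≈ 350 kJ/mol

Let D be the C-O bond energy.
Σ(broken) = 6×401 + 2×D + 2×473 + 3×480 = 4792 + 2D
Σ(formed) = 4×818 + 8×473 = 7056
ΔH = Σ(broken) − Σ(formed) = (4792 + 2D) − (7056) = −2264 + 2D
Setting this equal to −1564 kJ gives 2D = 700, so D = 350 kJ/mol.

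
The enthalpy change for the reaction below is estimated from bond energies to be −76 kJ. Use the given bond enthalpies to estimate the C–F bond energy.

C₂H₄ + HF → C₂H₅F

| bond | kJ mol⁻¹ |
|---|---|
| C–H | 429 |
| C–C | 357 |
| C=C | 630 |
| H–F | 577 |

Let D be the C–F bond energy.
Σ(broken) = 4×429 + 1×630 + 1×577 = 2923
Σ(formed) = 1×357 + 1×D + 5×429 = 2502 + D
ΔH = Σ(broken) − Σ(formed) = (2923) − (2502 + D) = +421 − D
Setting this equal to −76 kJ gives D = 497 kJ/mol.

D(C–F) ≈ 497 kJ/mol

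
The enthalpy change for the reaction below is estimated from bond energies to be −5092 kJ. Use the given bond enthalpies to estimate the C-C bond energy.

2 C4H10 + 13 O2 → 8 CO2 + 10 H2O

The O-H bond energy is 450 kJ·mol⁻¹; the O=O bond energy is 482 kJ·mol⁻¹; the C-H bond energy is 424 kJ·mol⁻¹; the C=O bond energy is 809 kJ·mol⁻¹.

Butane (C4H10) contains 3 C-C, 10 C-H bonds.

D(C-C) ≈ 351 kJ/mol

Let D be the C-C bond energy.
Σ(broken) = 6×D + 20×424 + 13×482 = 14746 + 6D
Σ(formed) = 16×809 + 20×450 = 21944
ΔH = Σ(broken) − Σ(formed) = (14746 + 6D) − (21944) = −7198 + 6D
Setting this equal to −5092 kJ gives 6D = 2106, so D = 351 kJ/mol.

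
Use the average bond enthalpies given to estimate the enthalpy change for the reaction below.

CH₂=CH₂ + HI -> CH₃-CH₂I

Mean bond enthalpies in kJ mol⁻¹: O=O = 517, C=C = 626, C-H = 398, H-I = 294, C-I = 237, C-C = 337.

ΔH ≈ −52 kJ

Bonds broken (reactants):
  C-H: 4 × 398 = 1592
  C=C: 1 × 626 = 626
  H-I: 1 × 294 = 294
  Σ(broken) = 2512 kJ
Bonds formed (products):
  C-C: 1 × 337 = 337
  C-H: 5 × 398 = 1990
  C-I: 1 × 237 = 237
  Σ(formed) = 2564 kJ
ΔH = Σ(broken) − Σ(formed) = 2512 − 2564 = −52 kJ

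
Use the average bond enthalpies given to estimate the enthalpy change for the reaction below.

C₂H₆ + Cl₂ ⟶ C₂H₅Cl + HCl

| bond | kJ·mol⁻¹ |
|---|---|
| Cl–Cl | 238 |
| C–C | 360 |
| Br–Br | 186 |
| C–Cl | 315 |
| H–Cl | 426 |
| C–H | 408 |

ΔH ≈ −95 kJ

Bonds broken (reactants):
  C–C: 1 × 360 = 360
  C–H: 6 × 408 = 2448
  Cl–Cl: 1 × 238 = 238
  Σ(broken) = 3046 kJ
Bonds formed (products):
  C–C: 1 × 360 = 360
  C–Cl: 1 × 315 = 315
  C–H: 5 × 408 = 2040
  H–Cl: 1 × 426 = 426
  Σ(formed) = 3141 kJ
ΔH = Σ(broken) − Σ(formed) = 3046 − 3141 = −95 kJ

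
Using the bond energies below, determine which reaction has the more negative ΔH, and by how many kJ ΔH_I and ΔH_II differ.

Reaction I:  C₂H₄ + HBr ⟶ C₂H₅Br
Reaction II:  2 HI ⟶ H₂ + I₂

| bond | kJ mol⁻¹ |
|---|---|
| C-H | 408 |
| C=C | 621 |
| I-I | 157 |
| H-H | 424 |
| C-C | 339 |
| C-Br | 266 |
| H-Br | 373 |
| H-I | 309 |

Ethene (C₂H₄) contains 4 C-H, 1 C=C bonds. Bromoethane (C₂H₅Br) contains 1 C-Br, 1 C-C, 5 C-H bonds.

Reaction I:
  Bonds broken (reactants):
    C-H: 4 × 408 = 1632
    C=C: 1 × 621 = 621
    H-Br: 1 × 373 = 373
    Σ(broken) = 2626 kJ
  Bonds formed (products):
    C-Br: 1 × 266 = 266
    C-C: 1 × 339 = 339
    C-H: 5 × 408 = 2040
    Σ(formed) = 2645 kJ
  ΔH_I = 2626 − 2645 = −19 kJ
Reaction II:
  Bonds broken (reactants):
    H-I: 2 × 309 = 618
    Σ(broken) = 618 kJ
  Bonds formed (products):
    H-H: 1 × 424 = 424
    I-I: 1 × 157 = 157
    Σ(formed) = 581 kJ
  ΔH_II = 618 − 581 = +37 kJ
ΔH_I − ΔH_II = −56 kJ, so reaction I has the more negative ΔH; |ΔH_I − ΔH_II| = 56 kJ.

Reaction I, by 56 kJ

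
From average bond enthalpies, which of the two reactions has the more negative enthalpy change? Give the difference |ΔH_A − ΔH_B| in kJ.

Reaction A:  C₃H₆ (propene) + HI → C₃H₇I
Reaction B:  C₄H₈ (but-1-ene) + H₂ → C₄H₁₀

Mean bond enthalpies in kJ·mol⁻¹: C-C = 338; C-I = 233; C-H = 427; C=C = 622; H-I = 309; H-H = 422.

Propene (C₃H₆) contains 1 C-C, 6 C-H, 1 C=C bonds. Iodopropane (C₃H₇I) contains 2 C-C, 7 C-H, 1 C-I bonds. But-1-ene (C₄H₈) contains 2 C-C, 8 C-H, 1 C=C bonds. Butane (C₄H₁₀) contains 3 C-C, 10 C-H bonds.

Reaction A:
  Bonds broken (reactants):
    C-C: 1 × 338 = 338
    C-H: 6 × 427 = 2562
    C=C: 1 × 622 = 622
    H-I: 1 × 309 = 309
    Σ(broken) = 3831 kJ
  Bonds formed (products):
    C-C: 2 × 338 = 676
    C-H: 7 × 427 = 2989
    C-I: 1 × 233 = 233
    Σ(formed) = 3898 kJ
  ΔH_A = 3831 − 3898 = −67 kJ
Reaction B:
  Bonds broken (reactants):
    C-C: 2 × 338 = 676
    C-H: 8 × 427 = 3416
    C=C: 1 × 622 = 622
    H-H: 1 × 422 = 422
    Σ(broken) = 5136 kJ
  Bonds formed (products):
    C-C: 3 × 338 = 1014
    C-H: 10 × 427 = 4270
    Σ(formed) = 5284 kJ
  ΔH_B = 5136 − 5284 = −148 kJ
ΔH_A − ΔH_B = +81 kJ, so reaction B has the more negative ΔH; |ΔH_A − ΔH_B| = 81 kJ.

Reaction B, by 81 kJ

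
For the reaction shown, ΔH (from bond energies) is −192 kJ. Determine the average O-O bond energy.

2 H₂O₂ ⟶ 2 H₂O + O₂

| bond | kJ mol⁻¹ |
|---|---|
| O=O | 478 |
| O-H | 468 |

Let D be the O-O bond energy.
Σ(broken) = 4×468 + 2×D = 1872 + 2D
Σ(formed) = 4×468 + 1×478 = 2350
ΔH = Σ(broken) − Σ(formed) = (1872 + 2D) − (2350) = −478 + 2D
Setting this equal to −192 kJ gives 2D = 286, so D = 143 kJ/mol.

D(O-O) ≈ 143 kJ/mol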